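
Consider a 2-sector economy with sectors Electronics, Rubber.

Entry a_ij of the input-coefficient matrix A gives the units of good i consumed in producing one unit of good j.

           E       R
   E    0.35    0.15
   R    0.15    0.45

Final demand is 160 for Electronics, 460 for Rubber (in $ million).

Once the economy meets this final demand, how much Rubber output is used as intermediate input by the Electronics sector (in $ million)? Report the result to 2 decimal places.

I − A =
  [   0.65    -0.15]
  [  -0.15     0.55]
det(I−A) = (0.65)(0.55) − (-0.15)(-0.15) = 0.3350
adj(I−A) = [[0.55, 0.15], [0.15, 0.65]]
(I − A)⁻¹ = adj(I−A) / det(I−A) ≈
  [   1.6418     0.4478]
  [   0.4478     1.9403]
First solve x = (I − A)⁻¹ d = adj(I−A)·d / det(I−A); in particular x_E = (0.55·160 + 0.15·460) / 0.3350 = 157.00 / 0.3350 ≈ 468.6567.
Intermediate flow from R to E: z_RE = a_RE · x_E = 0.15 × 157.00 / 0.3350 = 23.55 / 0.3350 ≈ 70.30.

z_RE = 70.30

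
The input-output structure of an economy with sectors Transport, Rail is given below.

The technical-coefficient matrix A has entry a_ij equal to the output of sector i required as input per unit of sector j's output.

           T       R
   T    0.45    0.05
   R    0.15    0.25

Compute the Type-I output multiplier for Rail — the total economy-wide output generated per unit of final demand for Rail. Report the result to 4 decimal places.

I − A =
  [   0.55    -0.05]
  [  -0.15     0.75]
det(I−A) = (0.55)(0.75) − (-0.05)(-0.15) = 0.4050
adj(I−A) = [[0.75, 0.05], [0.15, 0.55]]
(I − A)⁻¹ = adj(I−A) / det(I−A) ≈
  [   1.85185     0.12346]
  [   0.37037     1.35802]
The output multiplier for sector j is the column-j sum of the Leontief inverse (I − A)⁻¹ = adj(I−A) / det(I−A).
Column R of adj(I−A): (0.05, 0.55); det(I−A) = 0.4050.
m_R = (0.05 + 0.55) / 0.4050 = 0.60 / 0.4050 ≈ 1.4815.

m_R = 1.4815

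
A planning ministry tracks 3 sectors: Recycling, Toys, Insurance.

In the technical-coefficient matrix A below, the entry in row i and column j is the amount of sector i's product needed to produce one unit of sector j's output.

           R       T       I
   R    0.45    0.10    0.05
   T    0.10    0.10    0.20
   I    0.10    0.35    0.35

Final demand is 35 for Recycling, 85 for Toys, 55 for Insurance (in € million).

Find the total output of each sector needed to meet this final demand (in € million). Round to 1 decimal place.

I − A =
  [   0.55    -0.10    -0.05]
  [  -0.10     0.90    -0.20]
  [  -0.10    -0.35     0.65]
Cofactors of I−A, C_ij = (−1)^(i+j)·(minor ij) (rows/columns in the sector order above):
  C_11 = (0.90)(0.65) − (-0.20)(-0.35) = 0.5150
  C_12 = −[(-0.10)(0.65) − (-0.20)(-0.10)] = 0.0850
  C_13 = (-0.10)(-0.35) − (0.90)(-0.10) = 0.1250
  C_21 = −[(-0.10)(0.65) − (-0.05)(-0.35)] = 0.0825
  C_22 = (0.55)(0.65) − (-0.05)(-0.10) = 0.3525
  C_23 = −[(0.55)(-0.35) − (-0.10)(-0.10)] = 0.2025
  C_31 = (-0.10)(-0.20) − (-0.05)(0.90) = 0.0650
  C_32 = −[(0.55)(-0.20) − (-0.05)(-0.10)] = 0.1150
  C_33 = (0.55)(0.90) − (-0.10)(-0.10) = 0.4850
det(I−A) = Σ_j (I−A)_1j·C_1j = (0.55)(0.5150) + (-0.10)(0.0850) + (-0.05)(0.1250) = 0.2685
adj(I−A) = Cᵀ =
  [ 0.5150   0.0825   0.0650]
  [ 0.0850   0.3525   0.1150]
  [ 0.1250   0.2025   0.4850]
(I − A)⁻¹ = adj(I−A) / det(I−A) ≈
  [   1.9181     0.3073     0.2421]
  [   0.3166     1.3128     0.4283]
  [   0.4655     0.7542     1.8063]
x = (I − A)⁻¹ d = adj(I−A)·d / det(I−A), with det(I−A) = 0.2685:
  x_R = (0.5150·35 + 0.0825·85 + 0.0650·55) / 0.2685 = 28.6125 / 0.2685 ≈ 106.6
  x_T = (0.0850·35 + 0.3525·85 + 0.1150·55) / 0.2685 = 39.2625 / 0.2685 ≈ 146.2
  x_I = (0.1250·35 + 0.2025·85 + 0.4850·55) / 0.2685 = 48.2625 / 0.2685 ≈ 179.7

x_R = 106.6, x_T = 146.2, x_I = 179.7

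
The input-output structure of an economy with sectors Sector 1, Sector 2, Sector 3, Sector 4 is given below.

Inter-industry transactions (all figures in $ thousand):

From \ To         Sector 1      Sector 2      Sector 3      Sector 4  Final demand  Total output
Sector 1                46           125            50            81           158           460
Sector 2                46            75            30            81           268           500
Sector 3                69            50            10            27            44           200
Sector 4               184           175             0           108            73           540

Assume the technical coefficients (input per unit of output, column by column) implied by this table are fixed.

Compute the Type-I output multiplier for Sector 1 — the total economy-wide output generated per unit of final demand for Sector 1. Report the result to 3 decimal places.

m_1 = 3.056

Technical coefficients a_ij = z_ij / X_j:
  a_11 = 46/460 = 0.10, a_21 = 46/460 = 0.10, a_31 = 69/460 = 0.15, a_41 = 184/460 = 0.40
  a_12 = 125/500 = 0.25, a_22 = 75/500 = 0.15, a_32 = 50/500 = 0.10, a_42 = 175/500 = 0.35
  a_13 = 50/200 = 0.25, a_23 = 30/200 = 0.15, a_33 = 10/200 = 0.05, a_43 = 0/200 = 0.00
  a_14 = 81/540 = 0.15, a_24 = 81/540 = 0.15, a_34 = 27/540 = 0.05, a_44 = 108/540 = 0.20
I − A =
  [   0.90    -0.25    -0.25    -0.15]
  [  -0.10     0.85    -0.15    -0.15]
  [  -0.15    -0.10     0.95    -0.05]
  [  -0.40    -0.35     0.00     0.80]
Compute the cofactors C_ij = (−1)^(i+j)·(3×3 minor ij) of I−A; the adjugate is their transpose:
adj(I−A) = Cᵀ =
  [ 0.581500   0.264250   0.194750   0.170750]
  [ 0.154000   0.592000   0.134000   0.148250]
  [ 0.126875   0.124625   0.473500   0.076750]
  [ 0.358125   0.391125   0.156000   0.649500]
det(I−A) = Σ_j (I−A)_1j·C_1j = (0.90)(0.581500) + (-0.25)(0.154000) + (-0.25)(0.126875) + (-0.15)(0.358125) = 0.3994125
(I − A)⁻¹ = adj(I−A) / det(I−A) ≈
  [   1.4559     0.6616     0.4876     0.4275]
  [   0.3856     1.4822     0.3355     0.3712]
  [   0.3177     0.3120     1.1855     0.1922]
  [   0.8966     0.9793     0.3906     1.6261]
The output multiplier for sector j is the column-j sum of the Leontief inverse (I − A)⁻¹ = adj(I−A) / det(I−A).
Column 1 of adj(I−A): (0.581500, 0.154000, 0.126875, 0.358125); det(I−A) = 0.3994125.
m_1 = (0.581500 + 0.154000 + 0.126875 + 0.358125) / 0.3994125 = 1.2205 / 0.3994125 ≈ 3.056.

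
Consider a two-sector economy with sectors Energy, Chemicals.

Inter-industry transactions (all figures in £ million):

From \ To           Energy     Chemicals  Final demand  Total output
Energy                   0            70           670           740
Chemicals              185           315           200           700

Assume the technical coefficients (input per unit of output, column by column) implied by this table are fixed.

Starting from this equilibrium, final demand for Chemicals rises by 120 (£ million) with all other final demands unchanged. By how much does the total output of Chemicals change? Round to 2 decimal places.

Technical coefficients a_ij = z_ij / X_j:
  a_EE = 0/740 = 0.00, a_CE = 185/740 = 0.25
  a_EC = 70/700 = 0.10, a_CC = 315/700 = 0.45
I − A =
  [   1.00    -0.10]
  [  -0.25     0.55]
det(I−A) = (1.00)(0.55) − (-0.10)(-0.25) = 0.5250
adj(I−A) = [[0.55, 0.10], [0.25, 1.00]]
(I − A)⁻¹ = adj(I−A) / det(I−A) ≈
  [   1.0476     0.1905]
  [   0.4762     1.9048]
Δx = (I − A)⁻¹ Δd with Δd having +120 in the Chemicals component and 0 elsewhere.
So Δx_C = L_CC · (+120), where L_CC = adj(I−A)_CC / det(I−A) = 1.00 / 0.5250.
Δx_C = 1.00 × (+120) / 0.5250 = 120.00 / 0.5250 ≈ 228.57.

Δx_C = 228.57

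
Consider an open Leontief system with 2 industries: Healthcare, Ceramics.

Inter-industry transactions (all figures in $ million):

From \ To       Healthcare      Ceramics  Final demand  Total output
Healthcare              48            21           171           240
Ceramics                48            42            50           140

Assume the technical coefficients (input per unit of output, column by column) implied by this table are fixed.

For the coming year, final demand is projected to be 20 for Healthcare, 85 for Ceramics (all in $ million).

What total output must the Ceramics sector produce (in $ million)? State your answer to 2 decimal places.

x_2 = 135.85

Technical coefficients a_ij = z_ij / X_j:
  a_11 = 48/240 = 0.20, a_21 = 48/240 = 0.20
  a_12 = 21/140 = 0.15, a_22 = 42/140 = 0.30
I − A =
  [   0.80    -0.15]
  [  -0.20     0.70]
det(I−A) = (0.80)(0.70) − (-0.15)(-0.20) = 0.5300
adj(I−A) = [[0.70, 0.15], [0.20, 0.80]]
(I − A)⁻¹ = adj(I−A) / det(I−A) ≈
  [   1.3208     0.2830]
  [   0.3774     1.5094]
x = (I − A)⁻¹ d = adj(I−A)·d / det(I−A), with det(I−A) = 0.5300:
  x_1 = (0.70·20 + 0.15·85) / 0.5300 = 26.75 / 0.5300 ≈ 50.47
  x_2 = (0.20·20 + 0.80·85) / 0.5300 = 72.00 / 0.5300 ≈ 135.85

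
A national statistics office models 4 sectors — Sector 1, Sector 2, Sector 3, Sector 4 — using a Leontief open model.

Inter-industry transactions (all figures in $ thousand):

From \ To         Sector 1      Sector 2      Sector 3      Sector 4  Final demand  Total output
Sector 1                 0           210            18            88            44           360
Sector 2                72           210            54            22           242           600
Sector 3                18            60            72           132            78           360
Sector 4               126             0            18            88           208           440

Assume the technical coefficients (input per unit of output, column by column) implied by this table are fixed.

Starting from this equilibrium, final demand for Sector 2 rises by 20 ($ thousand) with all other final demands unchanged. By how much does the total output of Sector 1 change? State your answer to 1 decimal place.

Technical coefficients a_ij = z_ij / X_j:
  a_11 = 0/360 = 0.00, a_21 = 72/360 = 0.20, a_31 = 18/360 = 0.05, a_41 = 126/360 = 0.35
  a_12 = 210/600 = 0.35, a_22 = 210/600 = 0.35, a_32 = 60/600 = 0.10, a_42 = 0/600 = 0.00
  a_13 = 18/360 = 0.05, a_23 = 54/360 = 0.15, a_33 = 72/360 = 0.20, a_43 = 18/360 = 0.05
  a_14 = 88/440 = 0.20, a_24 = 22/440 = 0.05, a_34 = 132/440 = 0.30, a_44 = 88/440 = 0.20
I − A =
  [   1.00    -0.35    -0.05    -0.20]
  [  -0.20     0.65    -0.15    -0.05]
  [  -0.05    -0.10     0.80    -0.30]
  [  -0.35     0.00    -0.05     0.80]
Compute the cofactors C_ij = (−1)^(i+j)·(3×3 minor ij) of I−A; the adjugate is their transpose:
adj(I−A) = Cᵀ =
  [ 0.394000   0.223750   0.075375   0.140750]
  [ 0.160875   0.561250   0.122875   0.121375]
  [ 0.112000   0.123750   0.412375   0.190375]
  [ 0.179375   0.105625   0.058750   0.443750]
det(I−A) = Σ_j (I−A)_1j·C_1j = (1.00)(0.394000) + (-0.35)(0.160875) + (-0.05)(0.112000) + (-0.20)(0.179375) = 0.29621875
(I − A)⁻¹ = adj(I−A) / det(I−A) ≈
  [   1.3301     0.7554     0.2545     0.4752]
  [   0.5431     1.8947     0.4148     0.4097]
  [   0.3781     0.4178     1.3921     0.6427]
  [   0.6055     0.3566     0.1983     1.4980]
Δx = (I − A)⁻¹ Δd with Δd having +20 in the Sector 2 component and 0 elsewhere.
So Δx_1 = L_12 · (+20), where L_12 = adj(I−A)_12 / det(I−A) = 0.223750 / 0.29621875.
Δx_1 = 0.223750 × (+20) / 0.29621875 = 4.475 / 0.29621875 ≈ 15.1.

Δx_1 = 15.1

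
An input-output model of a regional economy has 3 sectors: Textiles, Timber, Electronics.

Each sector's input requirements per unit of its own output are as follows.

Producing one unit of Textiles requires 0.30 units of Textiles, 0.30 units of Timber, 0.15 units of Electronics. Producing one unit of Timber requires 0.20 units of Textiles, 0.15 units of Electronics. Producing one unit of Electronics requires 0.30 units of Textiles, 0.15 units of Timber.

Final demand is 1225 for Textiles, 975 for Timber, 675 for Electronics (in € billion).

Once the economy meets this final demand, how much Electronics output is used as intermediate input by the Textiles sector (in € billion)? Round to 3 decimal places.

I − A =
  [   0.70    -0.20    -0.30]
  [  -0.30     1.00    -0.15]
  [  -0.15    -0.15     1.00]
Cofactors of I−A, C_ij = (−1)^(i+j)·(minor ij) (rows/columns in the sector order above):
  C_11 = (1.00)(1.00) − (-0.15)(-0.15) = 0.9775
  C_12 = −[(-0.30)(1.00) − (-0.15)(-0.15)] = 0.3225
  C_13 = (-0.30)(-0.15) − (1.00)(-0.15) = 0.1950
  C_21 = −[(-0.20)(1.00) − (-0.30)(-0.15)] = 0.2450
  C_22 = (0.70)(1.00) − (-0.30)(-0.15) = 0.6550
  C_23 = −[(0.70)(-0.15) − (-0.20)(-0.15)] = 0.1350
  C_31 = (-0.20)(-0.15) − (-0.30)(1.00) = 0.3300
  C_32 = −[(0.70)(-0.15) − (-0.30)(-0.30)] = 0.1950
  C_33 = (0.70)(1.00) − (-0.20)(-0.30) = 0.6400
det(I−A) = Σ_j (I−A)_1j·C_1j = (0.70)(0.9775) + (-0.20)(0.3225) + (-0.30)(0.1950) = 0.56125
adj(I−A) = Cᵀ =
  [ 0.9775   0.2450   0.3300]
  [ 0.3225   0.6550   0.1950]
  [ 0.1950   0.1350   0.6400]
(I − A)⁻¹ = adj(I−A) / det(I−A) ≈
  [   1.7416     0.4365     0.5880]
  [   0.5746     1.1670     0.3474]
  [   0.3474     0.2405     1.1403]
First solve x = (I − A)⁻¹ d = adj(I−A)·d / det(I−A); in particular x_1 = (0.9775·1225 + 0.2450·975 + 0.3300·675) / 0.56125 = 1659.0625 / 0.56125 ≈ 2956.01336.
Intermediate flow from 3 to 1: z_31 = a_31 · x_1 = 0.15 × 1659.0625 / 0.56125 = 248.859375 / 0.56125 ≈ 443.402.

z_31 = 443.402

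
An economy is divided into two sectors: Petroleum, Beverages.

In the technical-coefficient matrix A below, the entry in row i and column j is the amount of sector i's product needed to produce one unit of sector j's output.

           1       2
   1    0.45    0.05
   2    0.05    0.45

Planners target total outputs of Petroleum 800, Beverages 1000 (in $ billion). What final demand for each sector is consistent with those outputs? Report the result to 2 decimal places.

I − A =
  [   0.55    -0.05]
  [  -0.05     0.55]
d = (I − A) x:
  d_1 = (+0.55)·800 + (-0.05)·1000 = 390.00
  d_2 = (-0.05)·800 + (+0.55)·1000 = 510.00

d_1 = 390.00, d_2 = 510.00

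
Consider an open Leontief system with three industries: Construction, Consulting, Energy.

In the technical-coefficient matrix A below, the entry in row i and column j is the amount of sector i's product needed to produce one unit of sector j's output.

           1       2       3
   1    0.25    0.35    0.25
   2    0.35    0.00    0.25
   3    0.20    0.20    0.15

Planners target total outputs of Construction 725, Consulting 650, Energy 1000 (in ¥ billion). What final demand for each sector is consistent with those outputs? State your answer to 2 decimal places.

I − A =
  [   0.75    -0.35    -0.25]
  [  -0.35     1.00    -0.25]
  [  -0.20    -0.20     0.85]
d = (I − A) x:
  d_1 = (+0.75)·725 + (-0.35)·650 + (-0.25)·1000 = 66.25
  d_2 = (-0.35)·725 + (+1.00)·650 + (-0.25)·1000 = 146.25
  d_3 = (-0.20)·725 + (-0.20)·650 + (+0.85)·1000 = 575.00

d_1 = 66.25, d_2 = 146.25, d_3 = 575.00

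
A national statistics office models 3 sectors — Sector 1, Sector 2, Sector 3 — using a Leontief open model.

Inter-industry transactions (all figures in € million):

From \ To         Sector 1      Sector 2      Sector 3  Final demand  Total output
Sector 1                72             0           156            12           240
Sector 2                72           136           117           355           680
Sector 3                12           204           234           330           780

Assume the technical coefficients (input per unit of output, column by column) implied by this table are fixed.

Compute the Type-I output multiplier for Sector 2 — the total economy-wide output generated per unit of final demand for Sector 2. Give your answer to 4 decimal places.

Technical coefficients a_ij = z_ij / X_j:
  a_11 = 72/240 = 0.30, a_21 = 72/240 = 0.30, a_31 = 12/240 = 0.05
  a_12 = 0/680 = 0.00, a_22 = 136/680 = 0.20, a_32 = 204/680 = 0.30
  a_13 = 156/780 = 0.20, a_23 = 117/780 = 0.15, a_33 = 234/780 = 0.30
I − A =
  [   0.70     0.00    -0.20]
  [  -0.30     0.80    -0.15]
  [  -0.05    -0.30     0.70]
Cofactors of I−A, C_ij = (−1)^(i+j)·(minor ij) (rows/columns in the sector order above):
  C_11 = (0.80)(0.70) − (-0.15)(-0.30) = 0.5150
  C_12 = −[(-0.30)(0.70) − (-0.15)(-0.05)] = 0.2175
  C_13 = (-0.30)(-0.30) − (0.80)(-0.05) = 0.1300
  C_21 = −[(0.00)(0.70) − (-0.20)(-0.30)] = 0.0600
  C_22 = (0.70)(0.70) − (-0.20)(-0.05) = 0.4800
  C_23 = −[(0.70)(-0.30) − (0.00)(-0.05)] = 0.2100
  C_31 = (0.00)(-0.15) − (-0.20)(0.80) = 0.1600
  C_32 = −[(0.70)(-0.15) − (-0.20)(-0.30)] = 0.1650
  C_33 = (0.70)(0.80) − (0.00)(-0.30) = 0.5600
det(I−A) = Σ_j (I−A)_1j·C_1j = (0.70)(0.5150) + (0.00)(0.2175) + (-0.20)(0.1300) = 0.3345
adj(I−A) = Cᵀ =
  [ 0.5150   0.0600   0.1600]
  [ 0.2175   0.4800   0.1650]
  [ 0.1300   0.2100   0.5600]
(I − A)⁻¹ = adj(I−A) / det(I−A) ≈
  [   1.53961     0.17937     0.47833]
  [   0.65022     1.43498     0.49327]
  [   0.38864     0.62780     1.67414]
The output multiplier for sector j is the column-j sum of the Leontief inverse (I − A)⁻¹ = adj(I−A) / det(I−A).
Column 2 of adj(I−A): (0.0600, 0.4800, 0.2100); det(I−A) = 0.3345.
m_2 = (0.0600 + 0.4800 + 0.2100) / 0.3345 = 0.75 / 0.3345 ≈ 2.2422.

m_2 = 2.2422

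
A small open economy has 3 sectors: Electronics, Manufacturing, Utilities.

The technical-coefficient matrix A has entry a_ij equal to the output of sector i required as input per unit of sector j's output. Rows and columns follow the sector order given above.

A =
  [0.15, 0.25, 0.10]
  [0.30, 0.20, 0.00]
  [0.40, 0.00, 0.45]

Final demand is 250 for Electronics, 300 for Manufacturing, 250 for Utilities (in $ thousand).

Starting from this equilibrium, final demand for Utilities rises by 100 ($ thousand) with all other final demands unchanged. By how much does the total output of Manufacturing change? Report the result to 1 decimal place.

Δx_2 = 10.0

I − A =
  [   0.85    -0.25    -0.10]
  [  -0.30     0.80     0.00]
  [  -0.40     0.00     0.55]
Cofactors of I−A, C_ij = (−1)^(i+j)·(minor ij) (rows/columns in the sector order above):
  C_11 = (0.80)(0.55) − (0.00)(0.00) = 0.4400
  C_12 = −[(-0.30)(0.55) − (0.00)(-0.40)] = 0.1650
  C_13 = (-0.30)(0.00) − (0.80)(-0.40) = 0.3200
  C_21 = −[(-0.25)(0.55) − (-0.10)(0.00)] = 0.1375
  C_22 = (0.85)(0.55) − (-0.10)(-0.40) = 0.4275
  C_23 = −[(0.85)(0.00) − (-0.25)(-0.40)] = 0.1000
  C_31 = (-0.25)(0.00) − (-0.10)(0.80) = 0.0800
  C_32 = −[(0.85)(0.00) − (-0.10)(-0.30)] = 0.0300
  C_33 = (0.85)(0.80) − (-0.25)(-0.30) = 0.6050
det(I−A) = Σ_j (I−A)_1j·C_1j = (0.85)(0.4400) + (-0.25)(0.1650) + (-0.10)(0.3200) = 0.30075
adj(I−A) = Cᵀ =
  [ 0.4400   0.1375   0.0800]
  [ 0.1650   0.4275   0.0300]
  [ 0.3200   0.1000   0.6050]
(I − A)⁻¹ = adj(I−A) / det(I−A) ≈
  [   1.4630     0.4572     0.2660]
  [   0.5486     1.4214     0.0998]
  [   1.0640     0.3325     2.0116]
Δx = (I − A)⁻¹ Δd with Δd having +100 in the Utilities component and 0 elsewhere.
So Δx_2 = L_23 · (+100), where L_23 = adj(I−A)_23 / det(I−A) = 0.0300 / 0.30075.
Δx_2 = 0.0300 × (+100) / 0.30075 = 3.00 / 0.30075 ≈ 10.0.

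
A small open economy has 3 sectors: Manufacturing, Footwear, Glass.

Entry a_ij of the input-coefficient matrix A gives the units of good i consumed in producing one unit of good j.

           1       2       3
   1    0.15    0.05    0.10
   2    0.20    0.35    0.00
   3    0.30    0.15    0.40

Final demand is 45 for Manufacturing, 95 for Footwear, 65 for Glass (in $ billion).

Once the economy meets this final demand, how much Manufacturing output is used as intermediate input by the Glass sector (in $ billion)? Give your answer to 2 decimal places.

z_13 = 19.45

I − A =
  [   0.85    -0.05    -0.10]
  [  -0.20     0.65     0.00]
  [  -0.30    -0.15     0.60]
Cofactors of I−A, C_ij = (−1)^(i+j)·(minor ij) (rows/columns in the sector order above):
  C_11 = (0.65)(0.60) − (0.00)(-0.15) = 0.3900
  C_12 = −[(-0.20)(0.60) − (0.00)(-0.30)] = 0.1200
  C_13 = (-0.20)(-0.15) − (0.65)(-0.30) = 0.2250
  C_21 = −[(-0.05)(0.60) − (-0.10)(-0.15)] = 0.0450
  C_22 = (0.85)(0.60) − (-0.10)(-0.30) = 0.4800
  C_23 = −[(0.85)(-0.15) − (-0.05)(-0.30)] = 0.1425
  C_31 = (-0.05)(0.00) − (-0.10)(0.65) = 0.0650
  C_32 = −[(0.85)(0.00) − (-0.10)(-0.20)] = 0.0200
  C_33 = (0.85)(0.65) − (-0.05)(-0.20) = 0.5425
det(I−A) = Σ_j (I−A)_1j·C_1j = (0.85)(0.3900) + (-0.05)(0.1200) + (-0.10)(0.2250) = 0.3030
adj(I−A) = Cᵀ =
  [ 0.3900   0.0450   0.0650]
  [ 0.1200   0.4800   0.0200]
  [ 0.2250   0.1425   0.5425]
(I − A)⁻¹ = adj(I−A) / det(I−A) ≈
  [   1.2871     0.1485     0.2145]
  [   0.3960     1.5842     0.0660]
  [   0.7426     0.4703     1.7904]
First solve x = (I − A)⁻¹ d = adj(I−A)·d / det(I−A); in particular x_3 = (0.2250·45 + 0.1425·95 + 0.5425·65) / 0.3030 = 58.925 / 0.3030 ≈ 194.4719.
Intermediate flow from 1 to 3: z_13 = a_13 · x_3 = 0.10 × 58.925 / 0.3030 = 5.8925 / 0.3030 ≈ 19.45.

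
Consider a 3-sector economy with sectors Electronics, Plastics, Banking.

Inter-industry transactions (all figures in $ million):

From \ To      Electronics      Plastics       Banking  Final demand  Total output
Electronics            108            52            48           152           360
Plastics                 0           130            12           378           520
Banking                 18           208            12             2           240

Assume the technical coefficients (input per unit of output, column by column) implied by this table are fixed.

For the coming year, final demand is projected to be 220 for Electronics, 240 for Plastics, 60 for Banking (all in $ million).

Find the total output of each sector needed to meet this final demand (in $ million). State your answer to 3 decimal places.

Technical coefficients a_ij = z_ij / X_j:
  a_EE = 108/360 = 0.30, a_PE = 0/360 = 0.00, a_BE = 18/360 = 0.05
  a_EP = 52/520 = 0.10, a_PP = 130/520 = 0.25, a_BP = 208/520 = 0.40
  a_EB = 48/240 = 0.20, a_PB = 12/240 = 0.05, a_BB = 12/240 = 0.05
I − A =
  [   0.70    -0.10    -0.20]
  [   0.00     0.75    -0.05]
  [  -0.05    -0.40     0.95]
Cofactors of I−A, C_ij = (−1)^(i+j)·(minor ij) (rows/columns in the sector order above):
  C_11 = (0.75)(0.95) − (-0.05)(-0.40) = 0.6925
  C_12 = −[(0.00)(0.95) − (-0.05)(-0.05)] = 0.0025
  C_13 = (0.00)(-0.40) − (0.75)(-0.05) = 0.0375
  C_21 = −[(-0.10)(0.95) − (-0.20)(-0.40)] = 0.1750
  C_22 = (0.70)(0.95) − (-0.20)(-0.05) = 0.6550
  C_23 = −[(0.70)(-0.40) − (-0.10)(-0.05)] = 0.2850
  C_31 = (-0.10)(-0.05) − (-0.20)(0.75) = 0.1550
  C_32 = −[(0.70)(-0.05) − (-0.20)(0.00)] = 0.0350
  C_33 = (0.70)(0.75) − (-0.10)(0.00) = 0.5250
det(I−A) = Σ_j (I−A)_1j·C_1j = (0.70)(0.6925) + (-0.10)(0.0025) + (-0.20)(0.0375) = 0.4770
adj(I−A) = Cᵀ =
  [ 0.6925   0.1750   0.1550]
  [ 0.0025   0.6550   0.0350]
  [ 0.0375   0.2850   0.5250]
(I − A)⁻¹ = adj(I−A) / det(I−A) ≈
  [   1.4518     0.3669     0.3249]
  [   0.0052     1.3732     0.0734]
  [   0.0786     0.5975     1.1006]
x = (I − A)⁻¹ d = adj(I−A)·d / det(I−A), with det(I−A) = 0.4770:
  x_E = (0.6925·220 + 0.1750·240 + 0.1550·60) / 0.4770 = 203.65 / 0.4770 ≈ 426.939
  x_P = (0.0025·220 + 0.6550·240 + 0.0350·60) / 0.4770 = 159.85 / 0.4770 ≈ 335.115
  x_B = (0.0375·220 + 0.2850·240 + 0.5250·60) / 0.4770 = 108.15 / 0.4770 ≈ 226.730

x_E = 426.939, x_P = 335.115, x_B = 226.730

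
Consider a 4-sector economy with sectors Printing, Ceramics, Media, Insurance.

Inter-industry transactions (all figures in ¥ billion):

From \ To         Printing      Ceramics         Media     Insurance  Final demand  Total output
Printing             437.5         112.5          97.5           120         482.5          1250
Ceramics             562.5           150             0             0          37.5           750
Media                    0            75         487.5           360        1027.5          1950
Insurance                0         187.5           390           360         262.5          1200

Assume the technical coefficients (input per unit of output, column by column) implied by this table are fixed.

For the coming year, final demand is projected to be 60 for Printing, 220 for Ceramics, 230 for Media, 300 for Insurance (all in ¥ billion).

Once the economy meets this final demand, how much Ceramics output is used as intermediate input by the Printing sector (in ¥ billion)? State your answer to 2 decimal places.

Technical coefficients a_ij = z_ij / X_j:
  a_11 = 437.5/1250 = 0.35, a_21 = 562.5/1250 = 0.45, a_31 = 0/1250 = 0.00, a_41 = 0/1250 = 0.00
  a_12 = 112.5/750 = 0.15, a_22 = 150/750 = 0.20, a_32 = 75/750 = 0.10, a_42 = 187.5/750 = 0.25
  a_13 = 97.5/1950 = 0.05, a_23 = 0/1950 = 0.00, a_33 = 487.5/1950 = 0.25, a_43 = 390/1950 = 0.20
  a_14 = 120/1200 = 0.10, a_24 = 0/1200 = 0.00, a_34 = 360/1200 = 0.30, a_44 = 360/1200 = 0.30
I − A =
  [   0.65    -0.15    -0.05    -0.10]
  [  -0.45     0.80     0.00     0.00]
  [   0.00    -0.10     0.75    -0.30]
  [   0.00    -0.25    -0.20     0.70]
Compute the cofactors C_ij = (−1)^(i+j)·(3×3 minor ij) of I−A; the adjugate is their transpose:
adj(I−A) = Cᵀ =
  [ 0.372000   0.097750   0.044000   0.072000]
  [ 0.209250   0.302250   0.024750   0.040500]
  [ 0.065250   0.094250   0.305500   0.140250]
  [ 0.093375   0.134875   0.096125   0.337125]
det(I−A) = Σ_j (I−A)_1j·C_1j = (0.65)(0.372000) + (-0.15)(0.209250) + (-0.05)(0.065250) + (-0.10)(0.093375) = 0.1978125
(I − A)⁻¹ = adj(I−A) / det(I−A) ≈
  [   1.8806     0.4942     0.2224     0.3640]
  [   1.0578     1.5280     0.1251     0.2047]
  [   0.3299     0.4765     1.5444     0.7090]
  [   0.4720     0.6818     0.4859     1.7043]
First solve x = (I − A)⁻¹ d = adj(I−A)·d / det(I−A); in particular x_1 = (0.372000·60 + 0.097750·220 + 0.044000·230 + 0.072000·300) / 0.1978125 = 75.545 / 0.1978125 ≈ 381.9021.
Intermediate flow from 2 to 1: z_21 = a_21 · x_1 = 0.45 × 75.545 / 0.1978125 = 33.99525 / 0.1978125 ≈ 171.86.

z_21 = 171.86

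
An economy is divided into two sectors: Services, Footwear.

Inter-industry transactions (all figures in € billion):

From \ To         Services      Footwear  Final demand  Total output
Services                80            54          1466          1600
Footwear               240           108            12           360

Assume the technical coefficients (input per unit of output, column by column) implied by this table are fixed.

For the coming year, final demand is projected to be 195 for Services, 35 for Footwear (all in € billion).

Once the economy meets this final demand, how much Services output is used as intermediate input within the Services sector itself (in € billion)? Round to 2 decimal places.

z_SS = 11.03

Technical coefficients a_ij = z_ij / X_j:
  a_SS = 80/1600 = 0.05, a_FS = 240/1600 = 0.15
  a_SF = 54/360 = 0.15, a_FF = 108/360 = 0.30
I − A =
  [   0.95    -0.15]
  [  -0.15     0.70]
det(I−A) = (0.95)(0.70) − (-0.15)(-0.15) = 0.6425
adj(I−A) = [[0.70, 0.15], [0.15, 0.95]]
(I − A)⁻¹ = adj(I−A) / det(I−A) ≈
  [   1.0895     0.2335]
  [   0.2335     1.4786]
First solve x = (I − A)⁻¹ d = adj(I−A)·d / det(I−A); in particular x_S = (0.70·195 + 0.15·35) / 0.6425 = 141.75 / 0.6425 ≈ 220.6226.
Intermediate flow from S to S: z_SS = a_SS · x_S = 0.05 × 141.75 / 0.6425 = 7.0875 / 0.6425 ≈ 11.03.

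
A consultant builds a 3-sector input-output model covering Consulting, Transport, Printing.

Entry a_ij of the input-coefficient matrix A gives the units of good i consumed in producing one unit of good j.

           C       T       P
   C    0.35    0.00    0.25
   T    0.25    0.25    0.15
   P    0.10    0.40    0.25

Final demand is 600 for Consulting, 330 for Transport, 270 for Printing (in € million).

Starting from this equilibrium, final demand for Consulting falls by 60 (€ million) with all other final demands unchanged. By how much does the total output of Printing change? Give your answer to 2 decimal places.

Δx_P = -37.12

I − A =
  [   0.65     0.00    -0.25]
  [  -0.25     0.75    -0.15]
  [  -0.10    -0.40     0.75]
Cofactors of I−A, C_ij = (−1)^(i+j)·(minor ij) (rows/columns in the sector order above):
  C_11 = (0.75)(0.75) − (-0.15)(-0.40) = 0.5025
  C_12 = −[(-0.25)(0.75) − (-0.15)(-0.10)] = 0.2025
  C_13 = (-0.25)(-0.40) − (0.75)(-0.10) = 0.1750
  C_21 = −[(0.00)(0.75) − (-0.25)(-0.40)] = 0.1000
  C_22 = (0.65)(0.75) − (-0.25)(-0.10) = 0.4625
  C_23 = −[(0.65)(-0.40) − (0.00)(-0.10)] = 0.2600
  C_31 = (0.00)(-0.15) − (-0.25)(0.75) = 0.1875
  C_32 = −[(0.65)(-0.15) − (-0.25)(-0.25)] = 0.1600
  C_33 = (0.65)(0.75) − (0.00)(-0.25) = 0.4875
det(I−A) = Σ_j (I−A)_1j·C_1j = (0.65)(0.5025) + (0.00)(0.2025) + (-0.25)(0.1750) = 0.282875
adj(I−A) = Cᵀ =
  [ 0.5025   0.1000   0.1875]
  [ 0.2025   0.4625   0.1600]
  [ 0.1750   0.2600   0.4875]
(I − A)⁻¹ = adj(I−A) / det(I−A) ≈
  [   1.7764     0.3535     0.6628]
  [   0.7159     1.6350     0.5656]
  [   0.6186     0.9191     1.7234]
Δx = (I − A)⁻¹ Δd with Δd having -60 in the Consulting component and 0 elsewhere.
So Δx_P = L_PC · (-60), where L_PC = adj(I−A)_PC / det(I−A) = 0.1750 / 0.282875.
Δx_P = 0.1750 × (-60) / 0.282875 = -10.50 / 0.282875 ≈ -37.12.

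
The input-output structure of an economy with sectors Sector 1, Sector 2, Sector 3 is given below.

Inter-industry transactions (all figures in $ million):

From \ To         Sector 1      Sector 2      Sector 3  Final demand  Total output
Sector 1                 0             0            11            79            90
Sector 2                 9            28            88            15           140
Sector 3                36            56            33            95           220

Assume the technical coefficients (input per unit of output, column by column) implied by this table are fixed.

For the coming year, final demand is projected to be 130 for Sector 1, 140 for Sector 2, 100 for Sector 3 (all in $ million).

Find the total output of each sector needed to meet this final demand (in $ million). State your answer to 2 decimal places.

Technical coefficients a_ij = z_ij / X_j:
  a_11 = 0/90 = 0.00, a_21 = 9/90 = 0.10, a_31 = 36/90 = 0.40
  a_12 = 0/140 = 0.00, a_22 = 28/140 = 0.20, a_32 = 56/140 = 0.40
  a_13 = 11/220 = 0.05, a_23 = 88/220 = 0.40, a_33 = 33/220 = 0.15
I − A =
  [   1.00     0.00    -0.05]
  [  -0.10     0.80    -0.40]
  [  -0.40    -0.40     0.85]
Cofactors of I−A, C_ij = (−1)^(i+j)·(minor ij) (rows/columns in the sector order above):
  C_11 = (0.80)(0.85) − (-0.40)(-0.40) = 0.5200
  C_12 = −[(-0.10)(0.85) − (-0.40)(-0.40)] = 0.2450
  C_13 = (-0.10)(-0.40) − (0.80)(-0.40) = 0.3600
  C_21 = −[(0.00)(0.85) − (-0.05)(-0.40)] = 0.0200
  C_22 = (1.00)(0.85) − (-0.05)(-0.40) = 0.8300
  C_23 = −[(1.00)(-0.40) − (0.00)(-0.40)] = 0.4000
  C_31 = (0.00)(-0.40) − (-0.05)(0.80) = 0.0400
  C_32 = −[(1.00)(-0.40) − (-0.05)(-0.10)] = 0.4050
  C_33 = (1.00)(0.80) − (0.00)(-0.10) = 0.8000
det(I−A) = Σ_j (I−A)_1j·C_1j = (1.00)(0.5200) + (0.00)(0.2450) + (-0.05)(0.3600) = 0.5020
adj(I−A) = Cᵀ =
  [ 0.5200   0.0200   0.0400]
  [ 0.2450   0.8300   0.4050]
  [ 0.3600   0.4000   0.8000]
(I − A)⁻¹ = adj(I−A) / det(I−A) ≈
  [   1.0359     0.0398     0.0797]
  [   0.4880     1.6534     0.8068]
  [   0.7171     0.7968     1.5936]
x = (I − A)⁻¹ d = adj(I−A)·d / det(I−A), with det(I−A) = 0.5020:
  x_1 = (0.5200·130 + 0.0200·140 + 0.0400·100) / 0.5020 = 74.40 / 0.5020 ≈ 148.21
  x_2 = (0.2450·130 + 0.8300·140 + 0.4050·100) / 0.5020 = 188.55 / 0.5020 ≈ 375.60
  x_3 = (0.3600·130 + 0.4000·140 + 0.8000·100) / 0.5020 = 182.80 / 0.5020 ≈ 364.14

x_1 = 148.21, x_2 = 375.60, x_3 = 364.14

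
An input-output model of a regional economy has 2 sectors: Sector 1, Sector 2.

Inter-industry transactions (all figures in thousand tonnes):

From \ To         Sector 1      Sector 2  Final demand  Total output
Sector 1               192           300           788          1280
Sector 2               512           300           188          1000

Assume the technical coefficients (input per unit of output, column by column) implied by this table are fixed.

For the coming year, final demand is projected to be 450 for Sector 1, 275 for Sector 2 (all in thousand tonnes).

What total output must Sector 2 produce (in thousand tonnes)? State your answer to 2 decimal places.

Technical coefficients a_ij = z_ij / X_j:
  a_11 = 192/1280 = 0.15, a_21 = 512/1280 = 0.40
  a_12 = 300/1000 = 0.30, a_22 = 300/1000 = 0.30
I − A =
  [   0.85    -0.30]
  [  -0.40     0.70]
det(I−A) = (0.85)(0.70) − (-0.30)(-0.40) = 0.4750
adj(I−A) = [[0.70, 0.30], [0.40, 0.85]]
(I − A)⁻¹ = adj(I−A) / det(I−A) ≈
  [   1.4737     0.6316]
  [   0.8421     1.7895]
x = (I − A)⁻¹ d = adj(I−A)·d / det(I−A), with det(I−A) = 0.4750:
  x_1 = (0.70·450 + 0.30·275) / 0.4750 = 397.50 / 0.4750 ≈ 836.84
  x_2 = (0.40·450 + 0.85·275) / 0.4750 = 413.75 / 0.4750 ≈ 871.05

x_2 = 871.05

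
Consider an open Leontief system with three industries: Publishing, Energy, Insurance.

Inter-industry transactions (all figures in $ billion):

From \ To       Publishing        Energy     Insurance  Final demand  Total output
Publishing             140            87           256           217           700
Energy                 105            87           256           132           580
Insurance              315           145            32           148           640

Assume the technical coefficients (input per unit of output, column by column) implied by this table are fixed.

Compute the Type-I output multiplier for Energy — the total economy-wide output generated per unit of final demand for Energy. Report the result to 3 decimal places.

Technical coefficients a_ij = z_ij / X_j:
  a_PP = 140/700 = 0.20, a_EP = 105/700 = 0.15, a_IP = 315/700 = 0.45
  a_PE = 87/580 = 0.15, a_EE = 87/580 = 0.15, a_IE = 145/580 = 0.25
  a_PI = 256/640 = 0.40, a_EI = 256/640 = 0.40, a_II = 32/640 = 0.05
I − A =
  [   0.80    -0.15    -0.40]
  [  -0.15     0.85    -0.40]
  [  -0.45    -0.25     0.95]
Cofactors of I−A, C_ij = (−1)^(i+j)·(minor ij) (rows/columns in the sector order above):
  C_11 = (0.85)(0.95) − (-0.40)(-0.25) = 0.7075
  C_12 = −[(-0.15)(0.95) − (-0.40)(-0.45)] = 0.3225
  C_13 = (-0.15)(-0.25) − (0.85)(-0.45) = 0.4200
  C_21 = −[(-0.15)(0.95) − (-0.40)(-0.25)] = 0.2425
  C_22 = (0.80)(0.95) − (-0.40)(-0.45) = 0.5800
  C_23 = −[(0.80)(-0.25) − (-0.15)(-0.45)] = 0.2675
  C_31 = (-0.15)(-0.40) − (-0.40)(0.85) = 0.4000
  C_32 = −[(0.80)(-0.40) − (-0.40)(-0.15)] = 0.3800
  C_33 = (0.80)(0.85) − (-0.15)(-0.15) = 0.6575
det(I−A) = Σ_j (I−A)_1j·C_1j = (0.80)(0.7075) + (-0.15)(0.3225) + (-0.40)(0.4200) = 0.349625
adj(I−A) = Cᵀ =
  [ 0.7075   0.2425   0.4000]
  [ 0.3225   0.5800   0.3800]
  [ 0.4200   0.2675   0.6575]
(I − A)⁻¹ = adj(I−A) / det(I−A) ≈
  [   2.0236     0.6936     1.1441]
  [   0.9224     1.6589     1.0869]
  [   1.2013     0.7651     1.8806]
The output multiplier for sector j is the column-j sum of the Leontief inverse (I − A)⁻¹ = adj(I−A) / det(I−A).
Column E of adj(I−A): (0.2425, 0.5800, 0.2675); det(I−A) = 0.349625.
m_E = (0.2425 + 0.5800 + 0.2675) / 0.349625 = 1.09 / 0.349625 ≈ 3.118.

m_E = 3.118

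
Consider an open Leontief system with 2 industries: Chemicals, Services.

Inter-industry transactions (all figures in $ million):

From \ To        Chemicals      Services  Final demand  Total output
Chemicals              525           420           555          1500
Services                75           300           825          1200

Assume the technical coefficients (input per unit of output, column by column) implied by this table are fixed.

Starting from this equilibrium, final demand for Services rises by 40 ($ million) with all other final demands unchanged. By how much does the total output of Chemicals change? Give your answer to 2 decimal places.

Technical coefficients a_ij = z_ij / X_j:
  a_CC = 525/1500 = 0.35, a_SC = 75/1500 = 0.05
  a_CS = 420/1200 = 0.35, a_SS = 300/1200 = 0.25
I − A =
  [   0.65    -0.35]
  [  -0.05     0.75]
det(I−A) = (0.65)(0.75) − (-0.35)(-0.05) = 0.4700
adj(I−A) = [[0.75, 0.35], [0.05, 0.65]]
(I − A)⁻¹ = adj(I−A) / det(I−A) ≈
  [   1.5957     0.7447]
  [   0.1064     1.3830]
Δx = (I − A)⁻¹ Δd with Δd having +40 in the Services component and 0 elsewhere.
So Δx_C = L_CS · (+40), where L_CS = adj(I−A)_CS / det(I−A) = 0.35 / 0.4700.
Δx_C = 0.35 × (+40) / 0.4700 = 14.00 / 0.4700 ≈ 29.79.

Δx_C = 29.79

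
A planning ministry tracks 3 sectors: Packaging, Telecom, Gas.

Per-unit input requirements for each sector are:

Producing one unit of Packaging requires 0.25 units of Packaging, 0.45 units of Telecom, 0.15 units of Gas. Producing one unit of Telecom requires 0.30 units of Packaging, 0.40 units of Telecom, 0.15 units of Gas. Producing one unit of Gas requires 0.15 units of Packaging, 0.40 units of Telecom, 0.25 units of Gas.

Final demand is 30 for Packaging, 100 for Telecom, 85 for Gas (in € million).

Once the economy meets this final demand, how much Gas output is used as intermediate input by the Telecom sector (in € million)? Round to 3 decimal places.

z_32 = 97.406

I − A =
  [   0.75    -0.30    -0.15]
  [  -0.45     0.60    -0.40]
  [  -0.15    -0.15     0.75]
Cofactors of I−A, C_ij = (−1)^(i+j)·(minor ij) (rows/columns in the sector order above):
  C_11 = (0.60)(0.75) − (-0.40)(-0.15) = 0.3900
  C_12 = −[(-0.45)(0.75) − (-0.40)(-0.15)] = 0.3975
  C_13 = (-0.45)(-0.15) − (0.60)(-0.15) = 0.1575
  C_21 = −[(-0.30)(0.75) − (-0.15)(-0.15)] = 0.2475
  C_22 = (0.75)(0.75) − (-0.15)(-0.15) = 0.5400
  C_23 = −[(0.75)(-0.15) − (-0.30)(-0.15)] = 0.1575
  C_31 = (-0.30)(-0.40) − (-0.15)(0.60) = 0.2100
  C_32 = −[(0.75)(-0.40) − (-0.15)(-0.45)] = 0.3675
  C_33 = (0.75)(0.60) − (-0.30)(-0.45) = 0.3150
det(I−A) = Σ_j (I−A)_1j·C_1j = (0.75)(0.3900) + (-0.30)(0.3975) + (-0.15)(0.1575) = 0.149625
adj(I−A) = Cᵀ =
  [ 0.3900   0.2475   0.2100]
  [ 0.3975   0.5400   0.3675]
  [ 0.1575   0.1575   0.3150]
(I − A)⁻¹ = adj(I−A) / det(I−A) ≈
  [   2.6065     1.6541     1.4035]
  [   2.6566     3.6090     2.4561]
  [   1.0526     1.0526     2.1053]
First solve x = (I − A)⁻¹ d = adj(I−A)·d / det(I−A); in particular x_2 = (0.3975·30 + 0.5400·100 + 0.3675·85) / 0.149625 = 97.1625 / 0.149625 ≈ 649.37343.
Intermediate flow from 3 to 2: z_32 = a_32 · x_2 = 0.15 × 97.1625 / 0.149625 = 14.574375 / 0.149625 ≈ 97.406.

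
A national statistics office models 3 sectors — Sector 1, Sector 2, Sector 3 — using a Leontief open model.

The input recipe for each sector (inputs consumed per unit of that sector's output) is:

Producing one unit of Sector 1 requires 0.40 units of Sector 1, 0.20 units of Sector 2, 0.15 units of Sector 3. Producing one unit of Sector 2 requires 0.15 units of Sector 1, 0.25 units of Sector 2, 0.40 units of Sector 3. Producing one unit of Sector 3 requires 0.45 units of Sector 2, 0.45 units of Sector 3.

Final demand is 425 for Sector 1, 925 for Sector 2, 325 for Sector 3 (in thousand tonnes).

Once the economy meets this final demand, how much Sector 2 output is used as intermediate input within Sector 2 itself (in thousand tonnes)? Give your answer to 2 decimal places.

z_22 = 1037.51

I − A =
  [   0.60    -0.15     0.00]
  [  -0.20     0.75    -0.45]
  [  -0.15    -0.40     0.55]
Cofactors of I−A, C_ij = (−1)^(i+j)·(minor ij) (rows/columns in the sector order above):
  C_11 = (0.75)(0.55) − (-0.45)(-0.40) = 0.2325
  C_12 = −[(-0.20)(0.55) − (-0.45)(-0.15)] = 0.1775
  C_13 = (-0.20)(-0.40) − (0.75)(-0.15) = 0.1925
  C_21 = −[(-0.15)(0.55) − (0.00)(-0.40)] = 0.0825
  C_22 = (0.60)(0.55) − (0.00)(-0.15) = 0.3300
  C_23 = −[(0.60)(-0.40) − (-0.15)(-0.15)] = 0.2625
  C_31 = (-0.15)(-0.45) − (0.00)(0.75) = 0.0675
  C_32 = −[(0.60)(-0.45) − (0.00)(-0.20)] = 0.2700
  C_33 = (0.60)(0.75) − (-0.15)(-0.20) = 0.4200
det(I−A) = Σ_j (I−A)_1j·C_1j = (0.60)(0.2325) + (-0.15)(0.1775) + (0.00)(0.1925) = 0.112875
adj(I−A) = Cᵀ =
  [ 0.2325   0.0825   0.0675]
  [ 0.1775   0.3300   0.2700]
  [ 0.1925   0.2625   0.4200]
(I − A)⁻¹ = adj(I−A) / det(I−A) ≈
  [   2.0598     0.7309     0.5980]
  [   1.5725     2.9236     2.3920]
  [   1.7054     2.3256     3.7209]
First solve x = (I − A)⁻¹ d = adj(I−A)·d / det(I−A); in particular x_2 = (0.1775·425 + 0.3300·925 + 0.2700·325) / 0.112875 = 468.4375 / 0.112875 ≈ 4150.0554.
Intermediate flow from 2 to 2: z_22 = a_22 · x_2 = 0.25 × 468.4375 / 0.112875 = 117.109375 / 0.112875 ≈ 1037.51.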